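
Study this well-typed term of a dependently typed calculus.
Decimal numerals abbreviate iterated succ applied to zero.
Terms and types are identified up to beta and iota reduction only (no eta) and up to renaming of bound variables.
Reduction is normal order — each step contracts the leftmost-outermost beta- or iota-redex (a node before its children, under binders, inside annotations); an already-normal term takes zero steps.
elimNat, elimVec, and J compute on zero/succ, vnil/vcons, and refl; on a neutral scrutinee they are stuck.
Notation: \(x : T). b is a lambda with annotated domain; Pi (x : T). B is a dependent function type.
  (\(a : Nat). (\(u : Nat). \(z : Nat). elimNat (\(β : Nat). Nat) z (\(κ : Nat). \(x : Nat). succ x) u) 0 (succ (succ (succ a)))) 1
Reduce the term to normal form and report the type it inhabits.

resulting normal form:
  4
inferred type:
  Nat


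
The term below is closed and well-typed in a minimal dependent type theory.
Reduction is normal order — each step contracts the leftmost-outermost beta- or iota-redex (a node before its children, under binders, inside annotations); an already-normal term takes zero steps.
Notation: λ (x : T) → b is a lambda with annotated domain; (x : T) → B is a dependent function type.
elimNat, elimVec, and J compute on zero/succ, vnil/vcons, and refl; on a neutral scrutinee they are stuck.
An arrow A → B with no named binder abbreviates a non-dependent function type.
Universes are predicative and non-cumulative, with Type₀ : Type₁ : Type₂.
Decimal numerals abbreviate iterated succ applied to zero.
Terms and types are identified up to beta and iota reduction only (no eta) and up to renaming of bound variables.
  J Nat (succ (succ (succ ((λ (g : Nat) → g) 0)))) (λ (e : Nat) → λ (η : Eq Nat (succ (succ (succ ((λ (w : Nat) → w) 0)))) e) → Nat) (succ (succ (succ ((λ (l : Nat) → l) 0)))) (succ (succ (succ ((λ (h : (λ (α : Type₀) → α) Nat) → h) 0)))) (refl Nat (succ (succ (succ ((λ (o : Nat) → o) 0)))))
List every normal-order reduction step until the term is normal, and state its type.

normal-order reduction:
  J Nat (succ (succ (succ ((λ (g : Nat) → g) 0)))) (λ (e : Nat) → λ (η : Eq Nat (succ (succ (succ ((λ (w : Nat) → w) 0)))) e) → Nat) (succ (succ (succ ((λ (l : Nat) → l) 0)))) (succ (succ (succ ((λ (h : (λ (α : Type₀) → α) Nat) → h) 0)))) (refl Nat (succ (succ (succ ((λ (o : Nat) → o) 0)))))
  ~> succ (succ (succ ((λ (g : Nat) → g) 0)))
  ~> 3
type:
  Nat


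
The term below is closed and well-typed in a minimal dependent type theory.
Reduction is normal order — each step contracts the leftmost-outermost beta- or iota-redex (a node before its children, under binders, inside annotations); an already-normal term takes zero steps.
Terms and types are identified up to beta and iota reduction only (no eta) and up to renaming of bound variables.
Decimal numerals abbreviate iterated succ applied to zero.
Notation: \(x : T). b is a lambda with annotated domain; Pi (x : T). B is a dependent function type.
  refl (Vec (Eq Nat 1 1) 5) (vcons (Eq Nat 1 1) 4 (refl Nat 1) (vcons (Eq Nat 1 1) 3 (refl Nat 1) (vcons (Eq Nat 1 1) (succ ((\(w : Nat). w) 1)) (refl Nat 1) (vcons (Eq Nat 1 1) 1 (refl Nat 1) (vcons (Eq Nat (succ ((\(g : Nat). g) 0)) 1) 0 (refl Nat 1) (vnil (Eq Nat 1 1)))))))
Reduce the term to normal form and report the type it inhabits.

normal form:
  refl (Vec (Eq Nat 1 1) 5) (vcons (Eq Nat 1 1) 4 (refl Nat 1) (vcons (Eq Nat 1 1) 3 (refl Nat 1) (vcons (Eq Nat 1 1) 2 (refl Nat 1) (vcons (Eq Nat 1 1) 1 (refl Nat 1) (vcons (Eq Nat 1 1) 0 (refl Nat 1) (vnil (Eq Nat 1 1)))))))
the term's type:
  Eq (Vec (Eq Nat 1 1) 5) (vcons (Eq Nat 1 1) 4 (refl Nat 1) (vcons (Eq Nat 1 1) 3 (refl Nat 1) (vcons (Eq Nat 1 1) 2 (refl Nat 1) (vcons (Eq Nat 1 1) 1 (refl Nat 1) (vcons (Eq Nat 1 1) 0 (refl Nat 1) (vnil (Eq Nat 1 1))))))) (vcons (Eq Nat 1 1) 4 (refl Nat 1) (vcons (Eq Nat 1 1) 3 (refl Nat 1) (vcons (Eq Nat 1 1) 2 (refl Nat 1) (vcons (Eq Nat 1 1) 1 (refl Nat 1) (vcons (Eq Nat 1 1) 0 (refl Nat 1) (vnil (Eq Nat 1 1)))))))
observation: the first redex contracted is a beta-redex; the normal form is reached in 2 normal-order steps.


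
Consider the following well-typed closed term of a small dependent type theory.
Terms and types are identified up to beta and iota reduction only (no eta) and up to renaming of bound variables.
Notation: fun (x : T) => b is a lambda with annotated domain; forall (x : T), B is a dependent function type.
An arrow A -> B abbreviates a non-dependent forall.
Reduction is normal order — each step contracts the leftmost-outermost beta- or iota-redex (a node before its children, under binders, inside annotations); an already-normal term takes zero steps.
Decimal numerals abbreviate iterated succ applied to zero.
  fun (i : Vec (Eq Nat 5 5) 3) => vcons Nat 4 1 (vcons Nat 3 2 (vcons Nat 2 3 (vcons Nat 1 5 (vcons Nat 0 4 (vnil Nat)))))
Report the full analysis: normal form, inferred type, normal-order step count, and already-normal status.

reduced normal form:
  fun (i : Vec (Eq Nat 5 5) 3) => vcons Nat 4 1 (vcons Nat 3 2 (vcons Nat 2 3 (vcons Nat 1 5 (vcons Nat 0 4 (vnil Nat)))))
type:
  Vec (Eq Nat 5 5) 3 -> Vec Nat 5
reduction steps (normal order): 0
started in normal form: yes


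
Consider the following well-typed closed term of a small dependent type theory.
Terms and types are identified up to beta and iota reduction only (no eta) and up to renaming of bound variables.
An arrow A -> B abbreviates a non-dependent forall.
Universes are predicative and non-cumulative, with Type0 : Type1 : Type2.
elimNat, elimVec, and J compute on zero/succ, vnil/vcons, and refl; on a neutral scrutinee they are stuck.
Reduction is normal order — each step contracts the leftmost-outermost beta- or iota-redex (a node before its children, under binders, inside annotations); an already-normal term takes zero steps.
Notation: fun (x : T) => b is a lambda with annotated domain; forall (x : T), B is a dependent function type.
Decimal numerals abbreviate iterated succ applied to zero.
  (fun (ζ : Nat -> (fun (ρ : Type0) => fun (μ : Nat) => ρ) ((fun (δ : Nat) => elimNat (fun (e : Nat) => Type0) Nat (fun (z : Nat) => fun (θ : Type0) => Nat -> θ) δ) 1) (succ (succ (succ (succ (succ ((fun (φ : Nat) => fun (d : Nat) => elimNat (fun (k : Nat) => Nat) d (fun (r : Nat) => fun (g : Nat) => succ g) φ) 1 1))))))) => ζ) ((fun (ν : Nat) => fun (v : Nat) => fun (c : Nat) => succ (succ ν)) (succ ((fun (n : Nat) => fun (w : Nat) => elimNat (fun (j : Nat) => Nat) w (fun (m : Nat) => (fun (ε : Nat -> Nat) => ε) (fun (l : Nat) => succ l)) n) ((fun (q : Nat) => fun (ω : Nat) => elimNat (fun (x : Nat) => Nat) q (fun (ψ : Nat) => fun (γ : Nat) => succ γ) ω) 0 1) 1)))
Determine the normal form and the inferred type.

normal form:
  fun (ζ : Nat) => fun (ρ : Nat) => 5
inferred type:
  Nat -> Nat -> Nat


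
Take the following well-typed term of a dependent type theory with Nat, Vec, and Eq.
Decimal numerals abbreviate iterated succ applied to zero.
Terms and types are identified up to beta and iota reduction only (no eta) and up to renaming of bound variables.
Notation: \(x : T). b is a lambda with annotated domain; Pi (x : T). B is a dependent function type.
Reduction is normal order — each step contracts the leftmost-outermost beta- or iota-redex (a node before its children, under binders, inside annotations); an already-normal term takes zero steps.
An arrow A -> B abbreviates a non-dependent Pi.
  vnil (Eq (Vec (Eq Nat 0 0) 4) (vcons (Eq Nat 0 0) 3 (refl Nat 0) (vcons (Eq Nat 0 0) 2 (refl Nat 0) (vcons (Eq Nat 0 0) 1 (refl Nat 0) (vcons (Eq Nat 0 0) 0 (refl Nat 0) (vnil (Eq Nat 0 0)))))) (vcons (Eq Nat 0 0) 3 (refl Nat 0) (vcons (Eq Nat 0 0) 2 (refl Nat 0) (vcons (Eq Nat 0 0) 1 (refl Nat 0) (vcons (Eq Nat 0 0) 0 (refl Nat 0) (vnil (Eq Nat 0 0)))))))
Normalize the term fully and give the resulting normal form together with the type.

reduced normal form:
  vnil (Eq (Vec (Eq Nat 0 0) 4) (vcons (Eq Nat 0 0) 3 (refl Nat 0) (vcons (Eq Nat 0 0) 2 (refl Nat 0) (vcons (Eq Nat 0 0) 1 (refl Nat 0) (vcons (Eq Nat 0 0) 0 (refl Nat 0) (vnil (Eq Nat 0 0)))))) (vcons (Eq Nat 0 0) 3 (refl Nat 0) (vcons (Eq Nat 0 0) 2 (refl Nat 0) (vcons (Eq Nat 0 0) 1 (refl Nat 0) (vcons (Eq Nat 0 0) 0 (refl Nat 0) (vnil (Eq Nat 0 0)))))))
the term's type:
  Vec (Eq (Vec (Eq Nat 0 0) 4) (vcons (Eq Nat 0 0) 3 (refl Nat 0) (vcons (Eq Nat 0 0) 2 (refl Nat 0) (vcons (Eq Nat 0 0) 1 (refl Nat 0) (vcons (Eq Nat 0 0) 0 (refl Nat 0) (vnil (Eq Nat 0 0)))))) (vcons (Eq Nat 0 0) 3 (refl Nat 0) (vcons (Eq Nat 0 0) 2 (refl Nat 0) (vcons (Eq Nat 0 0) 1 (refl Nat 0) (vcons (Eq Nat 0 0) 0 (refl Nat 0) (vnil (Eq Nat 0 0))))))) 0


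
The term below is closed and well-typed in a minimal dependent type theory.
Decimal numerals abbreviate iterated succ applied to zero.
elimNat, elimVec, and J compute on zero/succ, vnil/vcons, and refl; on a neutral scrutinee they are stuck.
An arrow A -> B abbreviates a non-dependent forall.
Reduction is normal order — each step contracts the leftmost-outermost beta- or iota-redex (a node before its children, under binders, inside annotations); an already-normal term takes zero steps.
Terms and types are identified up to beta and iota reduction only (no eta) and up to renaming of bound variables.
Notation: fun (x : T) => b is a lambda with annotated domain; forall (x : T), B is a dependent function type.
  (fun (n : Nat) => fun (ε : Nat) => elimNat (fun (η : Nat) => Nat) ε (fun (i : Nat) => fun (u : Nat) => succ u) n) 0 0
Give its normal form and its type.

normal form:
  0
type:
  Nat
observation: 3 normal-order steps normalize the term, beginning with a beta-redex.


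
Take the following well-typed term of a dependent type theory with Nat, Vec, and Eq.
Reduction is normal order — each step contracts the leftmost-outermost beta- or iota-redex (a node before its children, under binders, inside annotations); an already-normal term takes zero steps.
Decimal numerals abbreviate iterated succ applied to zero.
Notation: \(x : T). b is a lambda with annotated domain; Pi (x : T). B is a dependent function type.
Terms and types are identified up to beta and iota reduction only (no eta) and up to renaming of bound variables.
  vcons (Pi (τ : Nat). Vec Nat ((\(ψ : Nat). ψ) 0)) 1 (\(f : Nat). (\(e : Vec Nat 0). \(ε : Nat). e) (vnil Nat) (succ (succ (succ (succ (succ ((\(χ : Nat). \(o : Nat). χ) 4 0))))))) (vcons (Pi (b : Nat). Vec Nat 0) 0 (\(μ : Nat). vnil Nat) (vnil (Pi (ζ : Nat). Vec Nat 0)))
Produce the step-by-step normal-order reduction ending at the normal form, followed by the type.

reduction (normal order):
  vcons (Pi (τ : Nat). Vec Nat ((\(ψ : Nat). ψ) 0)) 1 (\(f : Nat). (\(e : Vec Nat 0). \(ε : Nat). e) (vnil Nat) (succ (succ (succ (succ (succ ((\(χ : Nat). \(o : Nat). χ) 4 0))))))) (vcons (Pi (b : Nat). Vec Nat 0) 0 (\(μ : Nat). vnil Nat) (vnil (Pi (ζ : Nat). Vec Nat 0)))
  ~> vcons (Pi (τ : Nat). Vec Nat 0) 1 (\(ψ : Nat). (\(f : Vec Nat 0). \(e : Nat). f) (vnil Nat) (succ (succ (succ (succ (succ ((\(ε : Nat). \(χ : Nat). ε) 4 0))))))) (vcons (Pi (o : Nat). Vec Nat 0) 0 (\(b : Nat). vnil Nat) (vnil (Pi (μ : Nat). Vec Nat 0)))
  ~> vcons (Pi (τ : Nat). Vec Nat 0) 1 (\(ψ : Nat). (\(f : Nat). vnil Nat) (succ (succ (succ (succ (succ ((\(e : Nat). \(ε : Nat). e) 4 0))))))) (vcons (Pi (χ : Nat). Vec Nat 0) 0 (\(o : Nat). vnil Nat) (vnil (Pi (b : Nat). Vec Nat 0)))
  ~> vcons (Pi (τ : Nat). Vec Nat 0) 1 (\(ψ : Nat). vnil Nat) (vcons (Pi (f : Nat). Vec Nat 0) 0 (\(e : Nat). vnil Nat) (vnil (Pi (ε : Nat). Vec Nat 0)))
inferred type:
  Vec (Pi (τ : Nat). Vec Nat 0) 2


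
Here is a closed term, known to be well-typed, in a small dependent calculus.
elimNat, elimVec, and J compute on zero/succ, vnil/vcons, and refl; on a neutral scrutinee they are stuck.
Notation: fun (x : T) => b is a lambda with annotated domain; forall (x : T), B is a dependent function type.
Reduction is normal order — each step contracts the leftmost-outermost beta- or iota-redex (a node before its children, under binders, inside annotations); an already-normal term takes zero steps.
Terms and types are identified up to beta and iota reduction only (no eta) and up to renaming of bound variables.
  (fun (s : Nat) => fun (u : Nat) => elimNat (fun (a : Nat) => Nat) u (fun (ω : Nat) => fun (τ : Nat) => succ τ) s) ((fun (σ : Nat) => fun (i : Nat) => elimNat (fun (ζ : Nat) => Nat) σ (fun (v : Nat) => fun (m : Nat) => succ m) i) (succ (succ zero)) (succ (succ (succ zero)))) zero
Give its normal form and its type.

reduced normal form:
  succ (succ (succ (succ (succ zero))))
inferred type:
  Nat


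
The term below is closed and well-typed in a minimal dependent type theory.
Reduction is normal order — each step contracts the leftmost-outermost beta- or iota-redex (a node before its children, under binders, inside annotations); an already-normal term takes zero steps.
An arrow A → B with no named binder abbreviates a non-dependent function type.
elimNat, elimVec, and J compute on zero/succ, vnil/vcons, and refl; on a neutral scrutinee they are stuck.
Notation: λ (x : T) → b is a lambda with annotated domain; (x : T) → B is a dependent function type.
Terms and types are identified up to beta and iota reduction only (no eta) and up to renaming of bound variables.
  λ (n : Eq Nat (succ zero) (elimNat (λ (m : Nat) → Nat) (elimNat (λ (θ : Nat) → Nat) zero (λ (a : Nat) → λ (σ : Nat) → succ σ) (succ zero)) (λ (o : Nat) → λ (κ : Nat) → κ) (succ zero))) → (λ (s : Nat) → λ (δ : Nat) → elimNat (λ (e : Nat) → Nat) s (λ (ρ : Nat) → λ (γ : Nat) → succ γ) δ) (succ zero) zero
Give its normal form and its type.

normal form:
  λ (n : Eq Nat (succ zero) (succ zero)) → succ zero
the term's type:
  Eq Nat (succ zero) (succ zero) → Nat
observation: the first redex contracted is an elimNat iota-redex; the normal form is reached in 11 normal-order steps.


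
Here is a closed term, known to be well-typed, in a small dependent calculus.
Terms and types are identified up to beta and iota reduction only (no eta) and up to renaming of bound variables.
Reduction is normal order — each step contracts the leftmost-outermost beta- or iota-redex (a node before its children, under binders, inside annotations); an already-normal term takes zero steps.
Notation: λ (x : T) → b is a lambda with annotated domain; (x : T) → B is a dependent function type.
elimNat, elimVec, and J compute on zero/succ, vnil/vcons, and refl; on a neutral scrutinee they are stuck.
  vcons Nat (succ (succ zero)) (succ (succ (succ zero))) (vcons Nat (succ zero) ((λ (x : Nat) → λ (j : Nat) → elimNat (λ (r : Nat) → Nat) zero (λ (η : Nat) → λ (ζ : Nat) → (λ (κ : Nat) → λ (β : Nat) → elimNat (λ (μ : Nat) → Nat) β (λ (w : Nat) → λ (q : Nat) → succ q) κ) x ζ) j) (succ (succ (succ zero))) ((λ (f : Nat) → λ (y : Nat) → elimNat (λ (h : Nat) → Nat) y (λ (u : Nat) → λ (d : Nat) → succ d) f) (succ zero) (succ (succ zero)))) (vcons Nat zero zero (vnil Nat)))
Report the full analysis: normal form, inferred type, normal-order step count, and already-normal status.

reduced normal form:
  vcons Nat (succ (succ zero)) (succ (succ (succ zero))) (vcons Nat (succ zero) (succ (succ (succ (succ (succ (succ (succ (succ (succ zero))))))))) (vcons Nat zero zero (vnil Nat)))
type:
  Vec Nat (succ (succ (succ zero)))
reduction steps (normal order): 30
started in normal form: no
first redex: a beta-redex


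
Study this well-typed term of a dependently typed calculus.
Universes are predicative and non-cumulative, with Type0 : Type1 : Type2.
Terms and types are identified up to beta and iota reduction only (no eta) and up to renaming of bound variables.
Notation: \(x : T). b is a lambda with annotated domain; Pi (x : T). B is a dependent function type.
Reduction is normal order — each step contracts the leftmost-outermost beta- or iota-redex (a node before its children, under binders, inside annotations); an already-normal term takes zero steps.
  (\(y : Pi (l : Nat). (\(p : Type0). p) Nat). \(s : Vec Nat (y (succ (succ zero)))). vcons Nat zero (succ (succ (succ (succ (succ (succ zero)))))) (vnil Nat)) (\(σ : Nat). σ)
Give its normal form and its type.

reduced normal form:
  \(y : Vec Nat (succ (succ zero))). vcons Nat zero (succ (succ (succ (succ (succ (succ zero)))))) (vnil Nat)
inferred type:
  Pi (y : Vec Nat (succ (succ zero))). Vec Nat (succ zero)


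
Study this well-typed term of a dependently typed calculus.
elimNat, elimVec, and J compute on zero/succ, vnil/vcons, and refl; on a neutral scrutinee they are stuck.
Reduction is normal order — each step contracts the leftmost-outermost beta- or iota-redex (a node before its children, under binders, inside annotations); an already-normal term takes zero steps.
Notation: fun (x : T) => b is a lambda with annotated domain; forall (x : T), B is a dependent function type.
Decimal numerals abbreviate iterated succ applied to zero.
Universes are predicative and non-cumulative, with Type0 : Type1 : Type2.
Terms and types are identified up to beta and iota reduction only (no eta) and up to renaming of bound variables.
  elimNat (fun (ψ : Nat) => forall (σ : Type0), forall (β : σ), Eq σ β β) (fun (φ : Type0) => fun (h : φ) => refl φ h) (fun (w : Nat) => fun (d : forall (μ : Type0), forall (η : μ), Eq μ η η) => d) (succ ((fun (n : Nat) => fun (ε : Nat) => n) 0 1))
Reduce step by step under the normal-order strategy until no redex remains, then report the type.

normal-order reduction:
  elimNat (fun (ψ : Nat) => forall (σ : Type0), forall (β : σ), Eq σ β β) (fun (φ : Type0) => fun (h : φ) => refl φ h) (fun (w : Nat) => fun (d : forall (μ : Type0), forall (η : μ), Eq μ η η) => d) (succ ((fun (n : Nat) => fun (ε : Nat) => n) 0 1))
  ~> (fun (ψ : Nat) => fun (σ : forall (β : Type0), forall (φ : β), Eq β φ φ) => σ) ((fun (h : Nat) => fun (w : Nat) => h) 0 1) (elimNat (fun (d : Nat) => forall (μ : Type0), forall (η : μ), Eq μ η η) (fun (n : Type0) => fun (ε : n) => refl n ε) (fun (m : Nat) => fun (χ : forall (l : Type0), forall (κ : l), Eq l κ κ) => χ) ((fun (o : Nat) => fun (δ : Nat) => o) 0 1))
  ~> (fun (ψ : forall (σ : Type0), forall (β : σ), Eq σ β β) => ψ) (elimNat (fun (φ : Nat) => forall (h : Type0), forall (w : h), Eq h w w) (fun (d : Type0) => fun (μ : d) => refl d μ) (fun (η : Nat) => fun (n : forall (ε : Type0), forall (m : ε), Eq ε m m) => n) ((fun (χ : Nat) => fun (l : Nat) => χ) 0 1))
  ~> elimNat (fun (ψ : Nat) => forall (σ : Type0), forall (β : σ), Eq σ β β) (fun (φ : Type0) => fun (h : φ) => refl φ h) (fun (w : Nat) => fun (d : forall (μ : Type0), forall (η : μ), Eq μ η η) => d) ((fun (n : Nat) => fun (ε : Nat) => n) 0 1)
  ~> elimNat (fun (ψ : Nat) => forall (σ : Type0), forall (β : σ), Eq σ β β) (fun (φ : Type0) => fun (h : φ) => refl φ h) (fun (w : Nat) => fun (d : forall (μ : Type0), forall (η : μ), Eq μ η η) => d) ((fun (n : Nat) => 0) 1)
  ~> elimNat (fun (ψ : Nat) => forall (σ : Type0), forall (β : σ), Eq σ β β) (fun (φ : Type0) => fun (h : φ) => refl φ h) (fun (w : Nat) => fun (d : forall (μ : Type0), forall (η : μ), Eq μ η η) => d) 0
  ~> fun (ψ : Type0) => fun (σ : ψ) => refl ψ σ
type:
  forall (ψ : Type0), forall (σ : ψ), Eq ψ σ σ


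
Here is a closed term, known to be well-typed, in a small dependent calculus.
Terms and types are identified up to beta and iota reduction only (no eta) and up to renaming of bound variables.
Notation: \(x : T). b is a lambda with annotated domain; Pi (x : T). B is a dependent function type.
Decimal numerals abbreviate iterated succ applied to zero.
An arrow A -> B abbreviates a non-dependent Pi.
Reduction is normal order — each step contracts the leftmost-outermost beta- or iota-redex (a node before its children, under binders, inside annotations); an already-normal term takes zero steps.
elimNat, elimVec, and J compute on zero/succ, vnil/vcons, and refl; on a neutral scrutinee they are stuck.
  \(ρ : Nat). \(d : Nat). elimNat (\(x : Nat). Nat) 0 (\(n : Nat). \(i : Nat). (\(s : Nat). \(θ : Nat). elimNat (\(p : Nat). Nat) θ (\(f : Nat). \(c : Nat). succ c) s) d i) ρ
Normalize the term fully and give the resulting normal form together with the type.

normal form:
  \(ρ : Nat). \(d : Nat). elimNat (\(x : Nat). Nat) 0 (\(n : Nat). \(i : Nat). elimNat (\(s : Nat). Nat) i (\(θ : Nat). \(p : Nat). succ p) d) ρ
type:
  Nat -> Nat -> Nat


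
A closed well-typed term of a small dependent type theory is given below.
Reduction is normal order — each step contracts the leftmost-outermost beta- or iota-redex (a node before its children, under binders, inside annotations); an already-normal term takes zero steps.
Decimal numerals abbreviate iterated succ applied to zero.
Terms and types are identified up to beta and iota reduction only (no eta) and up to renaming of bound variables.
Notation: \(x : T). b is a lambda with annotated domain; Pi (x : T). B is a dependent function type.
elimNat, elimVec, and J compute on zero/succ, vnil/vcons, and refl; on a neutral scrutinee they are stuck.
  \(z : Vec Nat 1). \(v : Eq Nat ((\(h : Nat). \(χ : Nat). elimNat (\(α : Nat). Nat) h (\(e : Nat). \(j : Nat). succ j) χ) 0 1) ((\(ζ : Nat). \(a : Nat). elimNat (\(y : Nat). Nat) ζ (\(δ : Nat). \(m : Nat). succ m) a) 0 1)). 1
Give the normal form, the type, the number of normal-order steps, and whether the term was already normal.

resulting normal form:
  \(z : Vec Nat 1). \(v : Eq Nat 1 1). 1
inferred type:
  Pi (z : Vec Nat 1). Pi (v : Eq Nat 1 1). Nat
steps to reach normal form (normal order): 12
term was already normal: no
first contracted redex: a beta-redex


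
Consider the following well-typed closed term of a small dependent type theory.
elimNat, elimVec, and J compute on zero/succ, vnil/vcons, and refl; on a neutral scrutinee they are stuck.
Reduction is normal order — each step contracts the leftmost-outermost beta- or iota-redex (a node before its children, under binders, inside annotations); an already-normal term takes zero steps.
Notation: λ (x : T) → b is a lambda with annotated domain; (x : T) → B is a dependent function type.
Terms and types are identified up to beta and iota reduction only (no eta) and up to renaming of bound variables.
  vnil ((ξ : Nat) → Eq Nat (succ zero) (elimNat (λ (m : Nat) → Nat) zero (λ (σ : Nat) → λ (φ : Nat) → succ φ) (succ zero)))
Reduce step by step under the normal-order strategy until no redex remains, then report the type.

normal-order reduction sequence:
  vnil ((ξ : Nat) → Eq Nat (succ zero) (elimNat (λ (m : Nat) → Nat) zero (λ (σ : Nat) → λ (φ : Nat) → succ φ) (succ zero)))
  ~> vnil ((ξ : Nat) → Eq Nat (succ zero) ((λ (m : Nat) → λ (σ : Nat) → succ σ) zero (elimNat (λ (φ : Nat) → Nat) zero (λ (τ : Nat) → λ (z : Nat) → succ z) zero)))
  ~> vnil ((ξ : Nat) → Eq Nat (succ zero) ((λ (m : Nat) → succ m) (elimNat (λ (σ : Nat) → Nat) zero (λ (φ : Nat) → λ (τ : Nat) → succ τ) zero)))
  ~> vnil ((ξ : Nat) → Eq Nat (succ zero) (succ (elimNat (λ (m : Nat) → Nat) zero (λ (σ : Nat) → λ (φ : Nat) → succ φ) zero)))
  ~> vnil ((ξ : Nat) → Eq Nat (succ zero) (succ zero))
type:
  Vec ((ξ : Nat) → Eq Nat (succ zero) (succ zero)) zero


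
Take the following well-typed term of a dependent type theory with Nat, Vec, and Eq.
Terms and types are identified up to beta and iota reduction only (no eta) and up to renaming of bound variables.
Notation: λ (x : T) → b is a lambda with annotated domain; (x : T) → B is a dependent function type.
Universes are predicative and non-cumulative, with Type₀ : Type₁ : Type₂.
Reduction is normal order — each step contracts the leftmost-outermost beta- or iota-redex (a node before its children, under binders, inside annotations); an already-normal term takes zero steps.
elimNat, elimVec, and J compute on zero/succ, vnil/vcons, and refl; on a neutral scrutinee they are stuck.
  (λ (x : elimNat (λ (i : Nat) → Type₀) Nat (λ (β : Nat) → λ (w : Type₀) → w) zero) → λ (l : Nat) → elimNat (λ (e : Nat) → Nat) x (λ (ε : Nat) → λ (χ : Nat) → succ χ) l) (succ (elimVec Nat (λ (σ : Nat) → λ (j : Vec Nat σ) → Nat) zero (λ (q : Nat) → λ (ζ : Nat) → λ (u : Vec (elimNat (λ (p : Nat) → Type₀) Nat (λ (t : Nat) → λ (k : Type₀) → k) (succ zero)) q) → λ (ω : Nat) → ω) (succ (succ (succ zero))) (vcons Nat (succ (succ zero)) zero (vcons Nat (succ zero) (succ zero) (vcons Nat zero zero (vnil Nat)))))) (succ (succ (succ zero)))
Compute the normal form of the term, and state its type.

reduced normal form:
  succ (succ (succ (succ zero)))
type:
  Nat
observation: 28 normal-order steps separate the term from its normal form.


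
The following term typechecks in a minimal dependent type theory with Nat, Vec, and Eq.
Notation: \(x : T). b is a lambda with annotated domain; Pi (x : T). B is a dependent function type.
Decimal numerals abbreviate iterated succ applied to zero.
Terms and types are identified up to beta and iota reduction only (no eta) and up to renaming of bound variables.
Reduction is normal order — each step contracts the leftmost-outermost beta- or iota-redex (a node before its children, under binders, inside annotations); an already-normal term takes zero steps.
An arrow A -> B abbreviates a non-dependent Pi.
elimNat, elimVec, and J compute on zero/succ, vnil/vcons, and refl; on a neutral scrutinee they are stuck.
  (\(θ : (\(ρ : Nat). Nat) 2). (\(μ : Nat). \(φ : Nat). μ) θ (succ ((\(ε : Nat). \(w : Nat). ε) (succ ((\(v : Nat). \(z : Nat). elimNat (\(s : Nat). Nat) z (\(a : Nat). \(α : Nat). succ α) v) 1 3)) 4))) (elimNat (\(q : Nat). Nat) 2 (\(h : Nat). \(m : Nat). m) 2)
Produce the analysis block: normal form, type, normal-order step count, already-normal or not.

resulting normal form:
  2
inferred type:
  Nat
steps to reach normal form (normal order): 10
already normal: no
first contracted redex: a beta-redex


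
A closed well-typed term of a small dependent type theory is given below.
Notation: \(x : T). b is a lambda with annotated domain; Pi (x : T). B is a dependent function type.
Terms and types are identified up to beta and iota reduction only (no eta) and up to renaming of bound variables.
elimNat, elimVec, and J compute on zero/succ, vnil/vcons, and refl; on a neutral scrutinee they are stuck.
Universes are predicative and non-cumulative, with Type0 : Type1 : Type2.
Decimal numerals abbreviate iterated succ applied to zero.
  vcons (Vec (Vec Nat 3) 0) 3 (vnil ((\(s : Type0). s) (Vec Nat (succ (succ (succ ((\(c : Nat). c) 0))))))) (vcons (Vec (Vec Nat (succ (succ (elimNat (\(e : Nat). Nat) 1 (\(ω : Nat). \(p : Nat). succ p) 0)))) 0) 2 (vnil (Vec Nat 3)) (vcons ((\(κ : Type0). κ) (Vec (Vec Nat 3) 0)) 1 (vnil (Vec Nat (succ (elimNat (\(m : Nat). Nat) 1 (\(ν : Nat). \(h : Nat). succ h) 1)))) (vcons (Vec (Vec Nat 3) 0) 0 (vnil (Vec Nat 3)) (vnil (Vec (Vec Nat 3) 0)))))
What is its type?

inferred type:
  Vec (Vec (Vec Nat 3) 0) 4


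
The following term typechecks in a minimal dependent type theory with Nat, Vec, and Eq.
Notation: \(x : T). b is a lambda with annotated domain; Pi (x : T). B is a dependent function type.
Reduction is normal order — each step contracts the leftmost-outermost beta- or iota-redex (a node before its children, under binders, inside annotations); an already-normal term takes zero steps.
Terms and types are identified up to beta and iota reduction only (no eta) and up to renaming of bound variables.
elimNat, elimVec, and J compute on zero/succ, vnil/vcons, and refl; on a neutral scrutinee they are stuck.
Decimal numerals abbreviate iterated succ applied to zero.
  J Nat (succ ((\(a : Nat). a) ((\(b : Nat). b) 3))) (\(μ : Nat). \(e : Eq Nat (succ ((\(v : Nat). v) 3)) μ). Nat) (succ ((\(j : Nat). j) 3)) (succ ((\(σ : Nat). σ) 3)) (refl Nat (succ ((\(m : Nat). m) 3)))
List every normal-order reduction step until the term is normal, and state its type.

normal-order reduction:
  J Nat (succ ((\(a : Nat). a) ((\(b : Nat). b) 3))) (\(μ : Nat). \(e : Eq Nat (succ ((\(v : Nat). v) 3)) μ). Nat) (succ ((\(j : Nat). j) 3)) (succ ((\(σ : Nat). σ) 3)) (refl Nat (succ ((\(m : Nat). m) 3)))
  ~> succ ((\(a : Nat). a) 3)
  ~> 4
type:
  Nat


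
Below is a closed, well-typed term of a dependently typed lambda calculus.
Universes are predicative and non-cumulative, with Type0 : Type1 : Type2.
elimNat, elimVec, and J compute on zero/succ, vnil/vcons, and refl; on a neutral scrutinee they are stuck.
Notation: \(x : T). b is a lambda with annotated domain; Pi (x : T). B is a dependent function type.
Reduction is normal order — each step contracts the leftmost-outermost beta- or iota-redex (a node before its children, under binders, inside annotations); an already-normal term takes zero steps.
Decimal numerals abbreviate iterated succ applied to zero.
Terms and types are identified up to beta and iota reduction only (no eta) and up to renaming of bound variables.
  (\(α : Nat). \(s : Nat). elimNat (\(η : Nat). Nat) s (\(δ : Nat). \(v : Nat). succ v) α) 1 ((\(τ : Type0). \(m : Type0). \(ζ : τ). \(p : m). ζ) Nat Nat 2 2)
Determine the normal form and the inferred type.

resulting normal form:
  3
inferred type:
  Nat
observation: the first redex contracted is a beta-redex; the normal form is reached in 10 normal-order steps.


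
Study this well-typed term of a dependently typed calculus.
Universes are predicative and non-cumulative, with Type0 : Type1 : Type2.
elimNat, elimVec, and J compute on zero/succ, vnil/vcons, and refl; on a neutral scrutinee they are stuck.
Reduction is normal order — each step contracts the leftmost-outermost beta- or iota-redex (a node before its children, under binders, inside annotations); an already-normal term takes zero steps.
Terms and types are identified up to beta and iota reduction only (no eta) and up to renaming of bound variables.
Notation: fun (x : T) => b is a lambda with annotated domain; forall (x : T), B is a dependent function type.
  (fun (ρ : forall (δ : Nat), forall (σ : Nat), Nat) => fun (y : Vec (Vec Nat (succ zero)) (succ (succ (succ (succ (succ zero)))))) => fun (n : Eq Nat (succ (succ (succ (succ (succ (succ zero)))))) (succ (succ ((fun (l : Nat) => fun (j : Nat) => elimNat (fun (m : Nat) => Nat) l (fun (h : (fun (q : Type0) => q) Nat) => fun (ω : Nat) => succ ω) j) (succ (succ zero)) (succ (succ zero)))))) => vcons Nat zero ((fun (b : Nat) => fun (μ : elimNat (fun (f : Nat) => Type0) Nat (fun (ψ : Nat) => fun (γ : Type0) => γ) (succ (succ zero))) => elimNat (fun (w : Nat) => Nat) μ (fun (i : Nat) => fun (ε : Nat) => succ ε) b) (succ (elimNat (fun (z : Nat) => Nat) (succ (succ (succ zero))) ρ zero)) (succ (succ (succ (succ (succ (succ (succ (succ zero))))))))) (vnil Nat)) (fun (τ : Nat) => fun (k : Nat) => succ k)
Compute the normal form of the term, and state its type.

reduced normal form:
  fun (ρ : Vec (Vec Nat (succ zero)) (succ (succ (succ (succ (succ zero)))))) => fun (δ : Eq Nat (succ (succ (succ (succ (succ (succ zero)))))) (succ (succ (succ (succ (succ (succ zero))))))) => vcons Nat zero (succ (succ (succ (succ (succ (succ (succ (succ (succ (succ (succ (succ zero)))))))))))) (vnil Nat)
type:
  forall (ρ : Vec (Vec Nat (succ zero)) (succ (succ (succ (succ (succ zero)))))), forall (δ : Eq Nat (succ (succ (succ (succ (succ (succ zero)))))) (succ (succ (succ (succ (succ (succ zero))))))), Vec Nat (succ zero)
observation: 26 normal-order steps normalize the term, beginning with a beta-redex.


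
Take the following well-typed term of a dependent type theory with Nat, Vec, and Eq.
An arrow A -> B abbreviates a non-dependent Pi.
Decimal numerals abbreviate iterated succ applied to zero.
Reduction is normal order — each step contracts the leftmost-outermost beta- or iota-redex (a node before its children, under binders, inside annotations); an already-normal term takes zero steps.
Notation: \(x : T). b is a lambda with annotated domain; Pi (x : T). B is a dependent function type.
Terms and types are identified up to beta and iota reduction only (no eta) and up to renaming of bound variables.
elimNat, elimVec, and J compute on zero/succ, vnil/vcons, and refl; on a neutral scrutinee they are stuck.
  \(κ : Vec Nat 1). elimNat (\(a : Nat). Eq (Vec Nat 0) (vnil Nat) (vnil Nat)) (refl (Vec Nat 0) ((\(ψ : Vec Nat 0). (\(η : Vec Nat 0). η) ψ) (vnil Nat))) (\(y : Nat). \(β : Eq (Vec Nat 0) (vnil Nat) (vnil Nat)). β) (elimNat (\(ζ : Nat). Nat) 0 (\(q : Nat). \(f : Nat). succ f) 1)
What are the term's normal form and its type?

reduced normal form:
  \(κ : Vec Nat 1). refl (Vec Nat 0) (vnil Nat)
the term's type:
  Vec Nat 1 -> Eq (Vec Nat 0) (vnil Nat) (vnil Nat)
observation: contracting a beta-redex first, the term normalizes in 10 steps.


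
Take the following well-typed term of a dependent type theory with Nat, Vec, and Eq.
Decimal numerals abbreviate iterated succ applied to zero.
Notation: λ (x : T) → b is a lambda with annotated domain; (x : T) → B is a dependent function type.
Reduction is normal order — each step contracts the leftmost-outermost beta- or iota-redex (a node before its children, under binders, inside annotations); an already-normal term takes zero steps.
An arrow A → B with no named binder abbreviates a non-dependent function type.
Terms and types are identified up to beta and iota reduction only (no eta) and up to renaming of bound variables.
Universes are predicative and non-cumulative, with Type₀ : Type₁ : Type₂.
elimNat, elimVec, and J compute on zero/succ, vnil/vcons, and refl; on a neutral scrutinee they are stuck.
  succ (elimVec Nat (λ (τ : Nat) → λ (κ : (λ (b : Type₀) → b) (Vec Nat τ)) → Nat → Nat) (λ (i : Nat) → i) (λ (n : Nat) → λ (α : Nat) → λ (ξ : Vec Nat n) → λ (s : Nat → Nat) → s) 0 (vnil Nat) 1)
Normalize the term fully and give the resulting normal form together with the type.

reduced normal form:
  2
type:
  Nat


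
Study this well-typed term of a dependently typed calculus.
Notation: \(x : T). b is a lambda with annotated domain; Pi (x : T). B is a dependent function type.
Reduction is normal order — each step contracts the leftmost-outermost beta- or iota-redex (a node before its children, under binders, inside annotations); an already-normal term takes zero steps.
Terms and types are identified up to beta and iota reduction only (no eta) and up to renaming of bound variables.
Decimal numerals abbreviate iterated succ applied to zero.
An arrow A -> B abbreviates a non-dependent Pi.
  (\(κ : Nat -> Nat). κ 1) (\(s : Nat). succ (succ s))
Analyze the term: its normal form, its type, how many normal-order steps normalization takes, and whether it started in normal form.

reduced normal form:
  3
type:
  Nat
reduction steps (normal order): 2
started in normal form: no
first contracted redex: a beta-redex


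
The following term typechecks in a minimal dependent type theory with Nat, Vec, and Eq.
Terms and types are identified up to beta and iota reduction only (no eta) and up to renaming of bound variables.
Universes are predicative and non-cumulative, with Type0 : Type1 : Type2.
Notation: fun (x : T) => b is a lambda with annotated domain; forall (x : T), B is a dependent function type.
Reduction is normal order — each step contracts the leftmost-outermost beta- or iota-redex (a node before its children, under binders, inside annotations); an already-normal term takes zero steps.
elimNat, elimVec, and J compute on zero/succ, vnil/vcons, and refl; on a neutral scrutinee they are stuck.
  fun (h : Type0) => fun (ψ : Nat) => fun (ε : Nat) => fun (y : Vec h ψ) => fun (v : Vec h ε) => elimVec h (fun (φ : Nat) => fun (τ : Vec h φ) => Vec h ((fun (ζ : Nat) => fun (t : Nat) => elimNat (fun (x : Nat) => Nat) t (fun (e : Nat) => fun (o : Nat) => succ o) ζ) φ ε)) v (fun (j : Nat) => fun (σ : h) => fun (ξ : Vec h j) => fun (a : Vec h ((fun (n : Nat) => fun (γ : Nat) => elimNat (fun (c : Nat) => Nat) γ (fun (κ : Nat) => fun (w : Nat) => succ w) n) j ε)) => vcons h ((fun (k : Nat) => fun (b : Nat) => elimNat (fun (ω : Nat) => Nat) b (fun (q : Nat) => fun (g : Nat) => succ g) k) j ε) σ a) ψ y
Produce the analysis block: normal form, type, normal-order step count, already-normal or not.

reduced normal form:
  fun (h : Type0) => fun (ψ : Nat) => fun (ε : Nat) => fun (y : Vec h ψ) => fun (v : Vec h ε) => elimVec h (fun (φ : Nat) => fun (τ : Vec h φ) => Vec h (elimNat (fun (ζ : Nat) => Nat) ε (fun (t : Nat) => fun (x : Nat) => succ x) φ)) v (fun (e : Nat) => fun (o : h) => fun (j : Vec h e) => fun (σ : Vec h (elimNat (fun (ξ : Nat) => Nat) ε (fun (a : Nat) => fun (n : Nat) => succ n) e)) => vcons h (elimNat (fun (γ : Nat) => Nat) ε (fun (c : Nat) => fun (κ : Nat) => succ κ) e) o σ) ψ y
type:
  forall (h : Type0), forall (ψ : Nat), forall (ε : Nat), forall (y : Vec h ψ), forall (v : Vec h ε), Vec h (elimNat (fun (φ : Nat) => Nat) ε (fun (τ : Nat) => fun (ζ : Nat) => succ ζ) ψ)
normal-order step count: 6
started in normal form: no
first redex: a beta-redex


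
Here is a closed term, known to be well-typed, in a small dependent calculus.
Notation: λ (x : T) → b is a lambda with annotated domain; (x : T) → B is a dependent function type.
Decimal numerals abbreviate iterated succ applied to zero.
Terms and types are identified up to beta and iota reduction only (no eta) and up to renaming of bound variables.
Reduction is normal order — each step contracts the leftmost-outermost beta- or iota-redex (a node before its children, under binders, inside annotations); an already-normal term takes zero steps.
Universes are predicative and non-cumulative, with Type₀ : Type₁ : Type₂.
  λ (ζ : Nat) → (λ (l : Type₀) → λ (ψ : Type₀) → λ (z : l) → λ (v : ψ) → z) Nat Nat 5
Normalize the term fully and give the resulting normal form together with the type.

reduced normal form:
  λ (ζ : Nat) → λ (l : Nat) → 5
type:
  (ζ : Nat) → (l : Nat) → Nat


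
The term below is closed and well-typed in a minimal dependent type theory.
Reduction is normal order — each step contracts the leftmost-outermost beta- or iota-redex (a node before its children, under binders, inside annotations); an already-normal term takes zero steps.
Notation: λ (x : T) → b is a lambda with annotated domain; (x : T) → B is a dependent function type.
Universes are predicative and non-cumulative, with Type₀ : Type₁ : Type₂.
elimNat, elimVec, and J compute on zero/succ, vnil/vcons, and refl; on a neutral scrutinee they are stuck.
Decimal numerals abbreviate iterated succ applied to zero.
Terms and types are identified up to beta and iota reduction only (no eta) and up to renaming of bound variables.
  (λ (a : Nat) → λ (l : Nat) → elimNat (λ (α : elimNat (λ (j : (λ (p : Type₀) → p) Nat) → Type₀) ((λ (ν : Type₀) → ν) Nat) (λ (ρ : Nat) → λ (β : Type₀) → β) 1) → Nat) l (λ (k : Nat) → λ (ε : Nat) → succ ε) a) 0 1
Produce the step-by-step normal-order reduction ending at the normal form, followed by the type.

reduction (normal order):
  (λ (a : Nat) → λ (l : Nat) → elimNat (λ (α : elimNat (λ (j : (λ (p : Type₀) → p) Nat) → Type₀) ((λ (ν : Type₀) → ν) Nat) (λ (ρ : Nat) → λ (β : Type₀) → β) 1) → Nat) l (λ (k : Nat) → λ (ε : Nat) → succ ε) a) 0 1
  ~> (λ (a : Nat) → elimNat (λ (l : elimNat (λ (α : (λ (j : Type₀) → j) Nat) → Type₀) ((λ (p : Type₀) → p) Nat) (λ (ν : Nat) → λ (ρ : Type₀) → ρ) 1) → Nat) a (λ (β : Nat) → λ (k : Nat) → succ k) 0) 1
  ~> elimNat (λ (a : elimNat (λ (l : (λ (α : Type₀) → α) Nat) → Type₀) ((λ (j : Type₀) → j) Nat) (λ (p : Nat) → λ (ν : Type₀) → ν) 1) → Nat) 1 (λ (ρ : Nat) → λ (β : Nat) → succ β) 0
  ~> 1
the term's type:
  Nat


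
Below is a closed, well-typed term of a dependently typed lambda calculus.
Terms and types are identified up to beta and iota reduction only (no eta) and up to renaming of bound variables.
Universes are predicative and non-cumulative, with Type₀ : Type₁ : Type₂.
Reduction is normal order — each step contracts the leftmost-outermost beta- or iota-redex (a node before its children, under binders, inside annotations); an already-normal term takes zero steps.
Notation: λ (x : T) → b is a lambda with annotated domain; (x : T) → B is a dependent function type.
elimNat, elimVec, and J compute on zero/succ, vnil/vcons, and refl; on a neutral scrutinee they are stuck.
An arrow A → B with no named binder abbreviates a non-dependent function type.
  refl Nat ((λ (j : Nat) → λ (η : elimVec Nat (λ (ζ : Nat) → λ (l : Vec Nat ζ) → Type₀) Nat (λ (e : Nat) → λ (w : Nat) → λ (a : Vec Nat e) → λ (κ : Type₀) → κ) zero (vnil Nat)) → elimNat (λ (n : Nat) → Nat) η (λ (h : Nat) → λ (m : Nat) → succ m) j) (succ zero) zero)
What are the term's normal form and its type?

reduced normal form:
  refl Nat (succ zero)
type:
  Eq Nat (succ zero) (succ zero)
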